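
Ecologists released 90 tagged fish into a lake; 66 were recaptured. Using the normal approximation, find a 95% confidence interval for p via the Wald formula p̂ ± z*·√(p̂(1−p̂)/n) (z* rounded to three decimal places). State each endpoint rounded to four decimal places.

With x = 66 successes in n = 90, p̂ = 0.73333.
SE = √(p̂(1−p̂)/n) = √(0.195556/90) = 0.046614.
z* = 1.960 at the 95% level.
Margin of error: 1.960 × 0.046614 = 0.09136.
CI: 0.73333 ± 0.09136 = (0.6420, 0.8247).

(0.6420, 0.8247)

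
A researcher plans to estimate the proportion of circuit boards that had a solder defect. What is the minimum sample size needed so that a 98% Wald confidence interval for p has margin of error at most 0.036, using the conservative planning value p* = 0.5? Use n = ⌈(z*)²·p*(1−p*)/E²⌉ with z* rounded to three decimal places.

n = 1044

The 98% critical value is z* = 2.326.
p*(1−p*) = 0.2500.
(z*)²·p*(1−p*)/E² = 5.410276·0.2500/0.001296 = 1043.649.
⌈1043.649⌉ = 1044.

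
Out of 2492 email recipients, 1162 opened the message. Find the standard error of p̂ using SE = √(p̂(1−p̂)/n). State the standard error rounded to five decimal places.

SE = 0.00999

Sample proportion p̂ = 1162/2492 = 0.46629.
p̂(1−p̂) = 0.46629·0.53371 = 0.248864.
SE = √(0.248864/2492) = √0.000099865 = 0.00999.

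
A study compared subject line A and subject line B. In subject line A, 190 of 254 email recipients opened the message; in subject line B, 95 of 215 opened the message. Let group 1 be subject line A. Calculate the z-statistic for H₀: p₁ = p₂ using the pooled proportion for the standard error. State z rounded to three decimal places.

p̂₁ = 190/254 = 0.74803, p̂₂ = 95/215 = 0.44186.
Pooled p̂ = (190+95)/(254+215) = 285/469 = 0.60768.
SE = √[p̂(1−p̂)(1/n₁+1/n₂)] = √[0.60768·0.39232·(1/254+1/215)] ≈ 0.045249.
z = (p̂₁ − p̂₂)/SE = (0.74803 − 0.44186)/0.045249 = 0.30617/0.045249 = 6.766.

z = 6.766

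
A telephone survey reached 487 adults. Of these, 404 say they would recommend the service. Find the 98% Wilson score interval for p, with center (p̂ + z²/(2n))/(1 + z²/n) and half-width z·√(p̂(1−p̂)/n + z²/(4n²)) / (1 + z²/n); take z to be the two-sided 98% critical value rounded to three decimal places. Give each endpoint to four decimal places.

(0.7864, 0.8655)

p̂ = 404/487 = 0.82957; z = 2.326, so z² = 5.410276.
Denominator 1 + z²/n = 1 + 5.410276/487 = 1.011109.
Adjusted center: (0.82957 + z²/(2n))/1.011109 = 0.82595.
Radicand: p̂(1−p̂)/n + z²/(4n²) = 0.000290317 + 0.000005703 = 0.000296020.
Half-width = z·√(radicand)/denom = 2.326·0.017205/1.011109 = 0.03958.
Interval: 0.82595 ± 0.03958 → (0.7864, 0.8655).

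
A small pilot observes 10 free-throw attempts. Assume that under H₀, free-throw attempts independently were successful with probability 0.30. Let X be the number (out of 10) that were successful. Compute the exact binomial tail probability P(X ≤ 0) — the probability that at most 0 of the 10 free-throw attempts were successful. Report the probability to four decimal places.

P = 0.0282

X ~ Binomial(n=10, p=0.30).
P(X ≤ 0) = C(10,0)·0.30^0·0.70^10.
= 0.028248 = 0.0282.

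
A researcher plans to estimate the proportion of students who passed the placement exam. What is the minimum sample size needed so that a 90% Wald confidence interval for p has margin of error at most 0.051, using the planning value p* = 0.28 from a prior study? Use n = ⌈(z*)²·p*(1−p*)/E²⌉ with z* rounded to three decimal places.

n = 210

The 90% critical value is z* = 1.645.
p*(1−p*) = 0.28·0.72 = 0.2016.
Required n before rounding: 2.706025 × 0.2016 / 0.051² = 209.740.
⌈209.740⌉ = 210.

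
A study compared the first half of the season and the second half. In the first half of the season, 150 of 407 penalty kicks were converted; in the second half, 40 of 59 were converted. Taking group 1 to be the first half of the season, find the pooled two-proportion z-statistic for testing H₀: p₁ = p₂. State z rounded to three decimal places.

Sample proportions: p̂₁ = 150/407 = 0.36855 and p̂₂ = 40/59 = 0.67797.
Pooling: p̂ = 190/466 = 0.40773.
SE = √[p̂(1−p̂)(1/n₁+1/n₂)] = √[0.40773·0.59227·(1/407+1/59)] ≈ 0.068457.
z = -0.30942/0.068457 = -4.520.

z = -4.520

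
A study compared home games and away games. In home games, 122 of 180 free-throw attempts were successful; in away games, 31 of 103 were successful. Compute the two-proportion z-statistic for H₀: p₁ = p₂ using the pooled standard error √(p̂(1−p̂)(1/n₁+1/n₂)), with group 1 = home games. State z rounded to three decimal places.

z = 6.120

p̂₁ = 122/180 = 0.67778, p̂₂ = 31/103 = 0.30097.
Pooled p̂ = (122+31)/(180+103) = 153/283 = 0.54064.
SE = √[p̂(1−p̂)(1/n₁+1/n₂)] = √[0.54064·0.45936·(1/180+1/103)] ≈ 0.061570.
z = 0.37681/0.061570 = 6.120.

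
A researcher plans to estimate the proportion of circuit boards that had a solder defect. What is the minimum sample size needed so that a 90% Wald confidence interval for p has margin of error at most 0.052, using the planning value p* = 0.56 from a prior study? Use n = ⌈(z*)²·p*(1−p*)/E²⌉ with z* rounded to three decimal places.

z* = 1.645 at the 90% level.
p*(1−p*) = 0.2464.
(z*)²·p*(1−p*)/E² = 2.706025·0.2464/0.002704 = 246.585.
⌈246.585⌉ = 247.

n = 247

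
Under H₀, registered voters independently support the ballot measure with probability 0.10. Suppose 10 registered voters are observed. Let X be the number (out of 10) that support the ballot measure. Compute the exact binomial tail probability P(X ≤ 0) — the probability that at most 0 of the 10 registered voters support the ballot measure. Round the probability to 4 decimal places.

P = 0.3487

X ~ Binomial(n=10, p=0.10).
P(X ≤ 0) = C(10,0)·0.10^0·0.90^10.
= 0.348678 = 0.3487.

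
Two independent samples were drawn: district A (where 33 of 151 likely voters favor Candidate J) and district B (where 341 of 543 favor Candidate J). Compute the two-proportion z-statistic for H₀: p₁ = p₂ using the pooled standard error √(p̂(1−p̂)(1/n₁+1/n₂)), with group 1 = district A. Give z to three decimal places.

Sample proportions: p̂₁ = 33/151 = 0.21854 and p̂₂ = 341/543 = 0.62799.
Pooled p̂ = (33+341)/(151+543) = 374/694 = 0.53890.
Pooled SE = √[0.2484864·0.00846414] ≈ 0.045861.
z = -0.40945/0.045861 = -8.928.

z = -8.928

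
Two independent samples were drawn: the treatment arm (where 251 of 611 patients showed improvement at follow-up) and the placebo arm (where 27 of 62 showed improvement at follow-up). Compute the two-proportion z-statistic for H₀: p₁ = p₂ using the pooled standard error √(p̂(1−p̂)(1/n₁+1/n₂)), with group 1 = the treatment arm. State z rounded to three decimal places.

z = -0.376

Sample proportions: p̂₁ = 251/611 = 0.41080 and p̂₂ = 27/62 = 0.43548.
Pooling: p̂ = 278/673 = 0.41308.
SE = √[p̂(1−p̂)(1/n₁+1/n₂)] = √[0.41308·0.58692·(1/611+1/62)] ≈ 0.065629.
z = -0.02468/0.065629 = -0.376.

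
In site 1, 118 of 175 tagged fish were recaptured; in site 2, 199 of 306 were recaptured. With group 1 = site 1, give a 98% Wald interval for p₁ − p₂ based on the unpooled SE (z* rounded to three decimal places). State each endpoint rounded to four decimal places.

p̂₁ = 0.67429, p̂₂ = 0.65033, so the observed difference is 0.02396.
SE = √(0.001254997 + 0.000743143) = √0.001998140 = 0.044701.
The 98% critical value is z* = 2.326. Margin of error = 0.10397.
Interval: 0.02396 ± 0.10397 → (-0.0800, 0.1279).

(-0.0800, 0.1279)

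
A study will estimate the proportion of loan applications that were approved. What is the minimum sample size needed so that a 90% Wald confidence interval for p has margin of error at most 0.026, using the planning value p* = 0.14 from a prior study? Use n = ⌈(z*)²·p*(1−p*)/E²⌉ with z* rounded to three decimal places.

n = 482

The 90% critical value is z* = 1.645.
p*(1−p*) = 0.1204.
(z*)²·p*(1−p*)/E² = 2.706025·0.1204/0.000676 = 481.961.
Rounding up, n = 482.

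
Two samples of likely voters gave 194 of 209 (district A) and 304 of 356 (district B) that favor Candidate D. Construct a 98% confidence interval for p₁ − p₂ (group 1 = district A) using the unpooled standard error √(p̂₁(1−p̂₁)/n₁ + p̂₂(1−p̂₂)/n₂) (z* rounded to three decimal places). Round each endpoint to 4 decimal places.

(0.0141, 0.1345)

p̂₁ = 194/209 = 0.92823, p̂₂ = 304/356 = 0.85393; p̂₁ − p̂₂ = 0.07430.
Unpooled SE = √(p̂₁(1−p̂₁)/n₁ + p̂₂(1−p̂₂)/n₂) = √(0.000318753 + 0.000350370) = 0.025867.
The 98% critical value is z* = 2.326. Margin of error = 0.06017.
So the interval runs from 0.0141 to 0.1345.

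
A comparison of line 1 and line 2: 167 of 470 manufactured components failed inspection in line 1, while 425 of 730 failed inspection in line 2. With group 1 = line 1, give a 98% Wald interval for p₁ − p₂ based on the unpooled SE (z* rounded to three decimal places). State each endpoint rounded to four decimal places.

p̂₁ = 0.35532, p̂₂ = 0.58219, so the observed difference is -0.22687.
Unpooled SE = √(p̂₁(1−p̂₁)/n₁ + p̂₂(1−p̂₂)/n₂) = √(0.000487378 + 0.000333212) = 0.028646.
The 98% critical value is z* = 2.326. Margin of error = 0.06663.
Interval: -0.22687 ± 0.06663 → (-0.2935, -0.1602).

(-0.2935, -0.1602)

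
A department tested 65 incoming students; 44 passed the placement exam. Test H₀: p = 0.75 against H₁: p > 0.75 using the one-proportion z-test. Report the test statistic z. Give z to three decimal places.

z = -1.361

With x = 44 successes in n = 65, p̂ = 0.67692.
Null standard error: √(0.75·0.25/65) = √0.002884615 = 0.053709.
z = (0.67692 − 0.75)/0.053709 = -0.07308/0.053709 = -1.361.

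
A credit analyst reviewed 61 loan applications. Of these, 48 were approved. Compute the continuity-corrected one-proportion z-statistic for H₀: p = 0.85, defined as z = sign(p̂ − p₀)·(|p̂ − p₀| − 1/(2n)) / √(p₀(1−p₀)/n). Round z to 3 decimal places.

The sample proportion is 48/61 = 0.78689. p̂ − p₀ = -0.063115.
1/(2n) = 0.008197.
Corrected numerator: |-0.063115| − 0.008197 = 0.054918.
SE₀ = √(0.85·0.15/61) = 0.045718.
z = −0.054918/0.045718 = -1.201.

z = -1.201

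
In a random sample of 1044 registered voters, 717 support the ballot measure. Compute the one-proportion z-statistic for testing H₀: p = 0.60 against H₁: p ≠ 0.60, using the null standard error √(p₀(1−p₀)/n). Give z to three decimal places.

z = 5.724

The sample proportion is 717/1044 = 0.68678.
SE₀ = √(0.60·0.40/1044) = 0.015162.
Test statistic: z = 0.08678/0.015162 = 5.724.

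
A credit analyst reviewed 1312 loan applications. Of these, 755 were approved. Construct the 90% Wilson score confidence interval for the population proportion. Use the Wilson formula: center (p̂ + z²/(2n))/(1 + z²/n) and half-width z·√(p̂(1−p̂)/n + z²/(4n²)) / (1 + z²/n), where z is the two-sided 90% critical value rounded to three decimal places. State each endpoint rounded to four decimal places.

p̂ = 755/1312 = 0.57546; z = 1.645, so z² = 2.706025.
Denominator 1 + z²/n = 1 + 2.706025/1312 = 1.002063.
Adjusted center: (0.57546 + z²/(2n))/1.002063 = 0.57530.
Radicand: p̂(1−p̂)/n + z²/(4n²) = 0.000186209 + 0.000000393 = 0.000186602.
Half-width = 1.645·√0.000186602/1.002063 = 0.02242.
CI: 0.57530 ± 0.02242 = (0.5529, 0.5977).

(0.5529, 0.5977)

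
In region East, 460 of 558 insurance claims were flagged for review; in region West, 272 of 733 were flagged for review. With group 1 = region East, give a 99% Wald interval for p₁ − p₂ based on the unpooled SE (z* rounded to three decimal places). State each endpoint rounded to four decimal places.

(0.3914, 0.5152)

p̂₁ = 0.82437, p̂₂ = 0.37108, so the observed difference is 0.45329.
SE = √(0.000259467 + 0.000318389) = √0.000577856 = 0.024039.
z* = 2.576 at the 99% level. Margin = 2.576·0.024039 = 0.06192.
CI: 0.45329 ± 0.06192 = (0.3914, 0.5152).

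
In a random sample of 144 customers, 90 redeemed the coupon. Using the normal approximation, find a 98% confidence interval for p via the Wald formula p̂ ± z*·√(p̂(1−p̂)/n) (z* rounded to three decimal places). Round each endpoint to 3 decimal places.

The sample proportion is 90/144 = 0.62500.
SE = √(p̂(1−p̂)/n) = √(0.234375/144) = 0.040344.
For 98% confidence, z* = 2.326.
Margin = 2.326·0.040344 = 0.09384.
Interval: 0.62500 ± 0.09384 → (0.531, 0.719).

(0.531, 0.719)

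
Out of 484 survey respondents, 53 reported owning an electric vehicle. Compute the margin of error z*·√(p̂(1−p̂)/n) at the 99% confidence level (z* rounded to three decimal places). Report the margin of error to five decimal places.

ME = 0.03656

Sample proportion p̂ = 53/484 = 0.10950.
Standard error of p̂: √(0.097513/484) = √0.000201473 = 0.014194.
For 99% confidence, z* = 2.576.
Margin of error = z*·SE = 2.576 × 0.014194 = 0.03656.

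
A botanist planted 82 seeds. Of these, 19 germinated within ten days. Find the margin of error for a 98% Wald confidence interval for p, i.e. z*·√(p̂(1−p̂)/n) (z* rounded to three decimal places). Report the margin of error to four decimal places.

ME = 0.1084

p̂ = 19/82 = 0.23171.
Standard error of p̂: √(0.178019/82) = √0.002170964 = 0.046594.
The 98% critical value is z* = 2.326.
ME = 2.326·0.046594 = 0.1084.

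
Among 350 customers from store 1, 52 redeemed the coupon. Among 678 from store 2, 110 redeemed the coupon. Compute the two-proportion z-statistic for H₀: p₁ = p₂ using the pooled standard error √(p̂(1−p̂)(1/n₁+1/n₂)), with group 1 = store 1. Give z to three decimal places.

Sample proportions: p̂₁ = 52/350 = 0.14857 and p̂₂ = 110/678 = 0.16224.
Pooling: p̂ = 162/1028 = 0.15759.
Pooled SE = √[0.1327537·0.00433207] ≈ 0.023981.
z = -0.01367/0.023981 = -0.570.

z = -0.570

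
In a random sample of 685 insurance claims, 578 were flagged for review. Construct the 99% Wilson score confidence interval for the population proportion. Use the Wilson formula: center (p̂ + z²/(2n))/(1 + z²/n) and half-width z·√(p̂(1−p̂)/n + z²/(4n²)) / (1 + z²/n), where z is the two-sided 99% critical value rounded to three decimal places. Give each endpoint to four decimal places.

p̂ = 578/685 = 0.84380; z = 2.576, so z² = 6.635776.
Denominator 1 + z²/n = 1 + 6.635776/685 = 1.009687.
Adjusted center: (0.84380 + z²/(2n))/1.009687 = 0.84050.
Radicand: p̂(1−p̂)/n + z²/(4n²) = 0.000192415 + 0.000003535 = 0.000195950.
Half-width = 2.576·√0.000195950/1.009687 = 0.03571.
CI: 0.84050 ± 0.03571 = (0.8048, 0.8762).

(0.8048, 0.8762)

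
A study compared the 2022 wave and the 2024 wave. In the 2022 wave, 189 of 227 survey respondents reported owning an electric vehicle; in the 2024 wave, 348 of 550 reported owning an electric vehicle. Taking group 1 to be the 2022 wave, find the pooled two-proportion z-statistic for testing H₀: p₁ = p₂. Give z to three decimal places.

Sample proportions: p̂₁ = 189/227 = 0.83260 and p̂₂ = 348/550 = 0.63273.
Pooling: p̂ = 537/777 = 0.69112.
Pooled SE = √[0.2134733·0.00622347] ≈ 0.036449.
z = 0.19987/0.036449 = 5.484.

z = 5.484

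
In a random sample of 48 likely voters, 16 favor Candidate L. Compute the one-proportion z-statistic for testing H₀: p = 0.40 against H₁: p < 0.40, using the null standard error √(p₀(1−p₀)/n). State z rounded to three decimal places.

z = -0.943

The sample proportion is 16/48 = 0.33333.
SE₀ = √(0.40·0.60/48) = 0.070711.
z = (p̂ − p₀)/SE = (0.33333 − 0.40)/0.070711 = -0.943.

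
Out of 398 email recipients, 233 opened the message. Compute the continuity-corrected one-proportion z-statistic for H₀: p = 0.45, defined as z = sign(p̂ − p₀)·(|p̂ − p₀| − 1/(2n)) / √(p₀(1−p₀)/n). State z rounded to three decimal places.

p̂ = 233/398 = 0.58543. p̂ − p₀ = 0.135427.
Continuity correction 1/(2n) = 1/796 = 0.001256.
Corrected numerator: |0.135427| − 0.001256 = 0.134171.
Null standard error: √(0.45·0.55/398) = √0.000621859 = 0.024937.
z = +0.134171/0.024937 = 5.380.

z = 5.380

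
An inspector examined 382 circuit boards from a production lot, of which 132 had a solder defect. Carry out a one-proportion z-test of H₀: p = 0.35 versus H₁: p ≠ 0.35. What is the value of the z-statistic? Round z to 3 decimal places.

z = -0.182

The sample proportion is 132/382 = 0.34555.
Under H₀, SE = √(p₀(1−p₀)/n) = √(0.35·0.65/382) = √0.000595550 = 0.024404.
Test statistic: z = -0.00445/0.024404 = -0.182.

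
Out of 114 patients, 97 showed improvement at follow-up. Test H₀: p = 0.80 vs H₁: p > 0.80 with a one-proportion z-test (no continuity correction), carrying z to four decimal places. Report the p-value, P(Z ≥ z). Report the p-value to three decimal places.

With x = 97 successes in n = 114, p̂ = 0.85088.
SE₀ = √(0.80·0.20/114) = 0.037463.
z = (p̂ − p₀)/SE = (97/114 − 0.80)/0.037463 ≈ 1.3580.
From the standard normal, P(Z ≥ z) = 0.087.

p-value = 0.087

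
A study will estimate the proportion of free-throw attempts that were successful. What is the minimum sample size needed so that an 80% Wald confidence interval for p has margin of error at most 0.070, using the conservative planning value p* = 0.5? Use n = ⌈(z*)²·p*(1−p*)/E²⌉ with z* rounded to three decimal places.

n = 84

For 80% confidence, z* = 1.282.
p*(1−p*) = 0.50·0.50 = 0.2500.
Required n before rounding: 1.643524 × 0.2500 / 0.070² = 83.853.
Rounding up, n = 84.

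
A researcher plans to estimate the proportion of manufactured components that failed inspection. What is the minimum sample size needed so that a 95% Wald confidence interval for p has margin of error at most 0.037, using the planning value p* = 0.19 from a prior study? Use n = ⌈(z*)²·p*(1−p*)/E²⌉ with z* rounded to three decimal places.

For 95% confidence, z* = 1.960.
p*(1−p*) = 0.19·0.81 = 0.1539.
(z*)²·p*(1−p*)/E² = 3.841600·0.1539/0.001369 = 431.864.
Rounding up, n = 432.

n = 432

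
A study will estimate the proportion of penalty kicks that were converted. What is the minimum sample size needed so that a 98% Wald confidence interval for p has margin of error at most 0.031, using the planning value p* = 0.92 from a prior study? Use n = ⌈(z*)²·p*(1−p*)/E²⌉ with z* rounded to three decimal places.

n = 415

z* = 2.326 at the 98% level.
p*(1−p*) = 0.0736.
Required n before rounding: 5.410276 × 0.0736 / 0.031² = 414.356.
⌈414.356⌉ = 415.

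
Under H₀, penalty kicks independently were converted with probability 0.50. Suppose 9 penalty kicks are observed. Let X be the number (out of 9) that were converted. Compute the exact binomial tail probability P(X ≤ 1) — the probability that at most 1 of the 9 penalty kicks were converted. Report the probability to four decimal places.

P = 0.0195

X ~ Binomial(n=9, p=0.50).
P(X ≤ 1) = C(9,0)·0.50^0·0.50^9 + C(9,1)·0.50^1·0.50^8.
= 0.001953 + 0.017578 = 0.0195.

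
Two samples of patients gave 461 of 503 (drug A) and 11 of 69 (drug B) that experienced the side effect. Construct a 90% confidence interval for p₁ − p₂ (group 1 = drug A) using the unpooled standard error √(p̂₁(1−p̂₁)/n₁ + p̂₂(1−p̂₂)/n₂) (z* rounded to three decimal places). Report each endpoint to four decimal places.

(0.6818, 0.8324)

p̂₁ = 461/503 = 0.91650, p̂₂ = 11/69 = 0.15942; p̂₁ − p̂₂ = 0.75708.
Unpooled SE = √(p̂₁(1−p̂₁)/n₁ + p̂₂(1−p̂₂)/n₂) = √(0.000152141 + 0.001942108) = 0.045763.
For 90% confidence, z* = 1.645. Margin = 1.645·0.045763 = 0.07528.
So the interval runs from 0.6818 to 0.8324.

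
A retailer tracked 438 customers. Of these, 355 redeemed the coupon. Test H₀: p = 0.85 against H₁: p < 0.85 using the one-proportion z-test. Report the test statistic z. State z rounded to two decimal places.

z = -2.32

The sample proportion is 355/438 = 0.81050.
Null standard error: √(0.85·0.15/438) = √0.000291096 = 0.017062.
z = (0.81050 − 0.85)/0.017062 = -0.03950/0.017062 = -2.32.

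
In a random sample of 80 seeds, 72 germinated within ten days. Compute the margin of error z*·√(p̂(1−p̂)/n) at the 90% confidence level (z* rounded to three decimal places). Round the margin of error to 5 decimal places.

ME = 0.05517

The sample proportion is 72/80 = 0.90000.
SE = √(p̂(1−p̂)/n) = √(0.090000/80) = 0.033541.
z* = 1.645 at the 90% level.
So ME = 0.05517.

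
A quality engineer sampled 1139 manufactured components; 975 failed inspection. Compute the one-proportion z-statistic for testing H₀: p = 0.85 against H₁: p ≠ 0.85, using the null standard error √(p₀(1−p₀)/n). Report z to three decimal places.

Sample proportion p̂ = 975/1139 = 0.85601.
Null standard error: √(0.85·0.15/1139) = √0.000111940 = 0.010580.
z = (0.85601 − 0.85)/0.010580 = 0.00601/0.010580 = 0.568.

z = 0.568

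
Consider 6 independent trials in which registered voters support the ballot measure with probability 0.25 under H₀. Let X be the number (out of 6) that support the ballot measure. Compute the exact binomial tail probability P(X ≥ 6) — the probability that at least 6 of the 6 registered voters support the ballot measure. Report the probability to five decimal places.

X is binomial with n = 6 and p = 0.25.
P(X ≥ 6) = C(6,6)·0.25^6·0.75^0.
= 0.000244 = 0.00024.

P = 0.00024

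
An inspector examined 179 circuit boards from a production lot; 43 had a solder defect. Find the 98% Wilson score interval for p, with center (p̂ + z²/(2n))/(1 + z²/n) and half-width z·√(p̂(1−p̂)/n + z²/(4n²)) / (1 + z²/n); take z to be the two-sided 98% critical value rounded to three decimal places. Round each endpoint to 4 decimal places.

(0.1743, 0.3214)

Here p̂ = 43/179 = 0.24022 and z = 2.326 (z² = 5.410276).
1 + z²/n = 1.030225.
Center = (0.24022 + 0.015113)/1.030225 = 0.24784.
Radicand: p̂(1−p̂)/n + z²/(4n²) = 0.001019643 + 0.000042214 = 0.001061857.
Half-width = z·√(radicand)/denom = 2.326·0.032586/1.030225 = 0.07357.
So the interval runs from 0.1743 to 0.3214.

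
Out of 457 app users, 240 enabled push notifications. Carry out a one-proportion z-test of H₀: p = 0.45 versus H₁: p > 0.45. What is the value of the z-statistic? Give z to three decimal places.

z = 3.230

Sample proportion p̂ = 240/457 = 0.52516.
SE₀ = √(0.45·0.55/457) = 0.023272.
z = (p̂ − p₀)/SE = (0.52516 − 0.45)/0.023272 = 3.230.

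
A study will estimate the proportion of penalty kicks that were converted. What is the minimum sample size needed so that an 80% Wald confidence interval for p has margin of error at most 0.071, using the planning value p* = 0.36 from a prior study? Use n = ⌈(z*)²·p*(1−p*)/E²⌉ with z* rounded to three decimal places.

The 80% critical value is z* = 1.282.
p*(1−p*) = 0.36·0.64 = 0.2304.
Required n before rounding: 1.643524 × 0.2304 / 0.071² = 75.118.
Rounding up, n = 76.

n = 76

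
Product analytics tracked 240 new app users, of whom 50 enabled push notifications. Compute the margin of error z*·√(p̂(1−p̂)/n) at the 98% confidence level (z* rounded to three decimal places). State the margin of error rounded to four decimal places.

p̂ = 50/240 = 0.20833.
SE(p̂) = √(0.20833·0.79167/240) = 0.026215.
The 98% critical value is z* = 2.326.
ME = 2.326·0.026215 = 0.0610.

ME = 0.0610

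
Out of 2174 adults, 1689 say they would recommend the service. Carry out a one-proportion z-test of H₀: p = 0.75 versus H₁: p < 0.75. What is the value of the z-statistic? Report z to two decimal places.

p̂ = 1689/2174 = 0.77691.
Under H₀, SE = √(p₀(1−p₀)/n) = √(0.75·0.25/2174) = √0.000086247 = 0.009287.
z = (p̂ − p₀)/SE = (0.77691 − 0.75)/0.009287 = 2.90.

z = 2.90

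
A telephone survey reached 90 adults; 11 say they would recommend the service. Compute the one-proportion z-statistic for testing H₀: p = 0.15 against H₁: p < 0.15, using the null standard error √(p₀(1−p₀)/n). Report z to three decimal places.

p̂ = 11/90 = 0.12222.
Null standard error: √(0.15·0.85/90) = √0.001416667 = 0.037639.
Test statistic: z = -0.02778/0.037639 = -0.738.

z = -0.738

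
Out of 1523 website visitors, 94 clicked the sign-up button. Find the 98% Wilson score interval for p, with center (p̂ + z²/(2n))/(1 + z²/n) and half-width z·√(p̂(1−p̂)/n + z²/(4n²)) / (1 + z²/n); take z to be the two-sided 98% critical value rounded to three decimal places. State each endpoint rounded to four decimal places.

(0.0489, 0.0777)

Here p̂ = 94/1523 = 0.06172 and z = 2.326 (z² = 5.410276).
1 + z²/n = 1.003552.
Adjusted center: (0.06172 + z²/(2n))/1.003552 = 0.06327.
Radicand: p̂(1−p̂)/n + z²/(4n²) = 0.000038024 + 0.000000583 = 0.000038607.
Half-width = z·√(radicand)/denom = 2.326·0.006213/1.003552 = 0.01440.
Interval: 0.06327 ± 0.01440 → (0.0489, 0.0777).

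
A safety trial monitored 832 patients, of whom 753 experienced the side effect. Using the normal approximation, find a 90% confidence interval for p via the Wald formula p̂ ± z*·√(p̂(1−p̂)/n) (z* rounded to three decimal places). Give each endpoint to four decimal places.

(0.8883, 0.9218)

With x = 753 successes in n = 832, p̂ = 0.90505.
SE(p̂) = √(0.90505·0.09495/832) = 0.010163.
For 90% confidence, z* = 1.645.
Margin = 1.645·0.010163 = 0.01672.
So the interval runs from 0.8883 to 0.9218.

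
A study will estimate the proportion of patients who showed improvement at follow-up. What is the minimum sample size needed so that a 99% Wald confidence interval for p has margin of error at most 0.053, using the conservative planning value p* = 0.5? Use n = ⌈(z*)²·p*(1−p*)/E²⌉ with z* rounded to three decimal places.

z* = 2.576 at the 99% level.
p*(1−p*) = 0.2500.
(z*)²·p*(1−p*)/E² = 6.635776·0.2500/0.002809 = 590.582.
Rounding up, n = 591.

n = 591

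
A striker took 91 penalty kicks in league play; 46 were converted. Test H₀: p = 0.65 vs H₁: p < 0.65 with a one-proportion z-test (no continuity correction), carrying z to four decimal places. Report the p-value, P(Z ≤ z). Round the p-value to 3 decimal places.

p-value = 0.002

p̂ = 46/91 = 0.50549.
Under H₀, SE = √(p₀(1−p₀)/n) = √(0.65·0.35/91) = √0.002500000 = 0.050000.
z = (p̂ − p₀)/SE = (46/91 − 0.65)/0.050000 ≈ -2.8901.
p-value = P(Z ≤ z) with z = -2.8901 → 0.002.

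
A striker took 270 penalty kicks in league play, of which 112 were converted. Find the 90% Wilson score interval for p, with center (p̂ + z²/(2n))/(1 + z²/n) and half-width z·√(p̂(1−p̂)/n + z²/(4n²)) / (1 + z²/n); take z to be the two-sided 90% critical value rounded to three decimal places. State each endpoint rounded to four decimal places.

(0.3666, 0.4647)

Here p̂ = 112/270 = 0.41481 and z = 1.645 (z² = 2.706025).
1 + z²/n = 1.010022.
Adjusted center: (0.41481 + z²/(2n))/1.010022 = 0.41566.
Radicand: p̂(1−p̂)/n + z²/(4n²) = 0.000899050 + 0.000009280 = 0.000908330.
Half-width = 1.645·√0.000908330/1.010022 = 0.04909.
CI: 0.41566 ± 0.04909 = (0.3666, 0.4647).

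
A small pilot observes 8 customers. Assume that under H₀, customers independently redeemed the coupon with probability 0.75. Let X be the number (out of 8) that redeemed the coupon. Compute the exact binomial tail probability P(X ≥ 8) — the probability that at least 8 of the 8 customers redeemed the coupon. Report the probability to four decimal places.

P = 0.1001

X ~ Binomial(n=8, p=0.75).
P(X ≥ 8) = C(8,8)·0.75^8·0.25^0.
= 0.100113 = 0.1001.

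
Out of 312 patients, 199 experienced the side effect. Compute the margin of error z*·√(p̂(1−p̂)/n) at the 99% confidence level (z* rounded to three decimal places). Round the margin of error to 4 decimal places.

ME = 0.0701

Sample proportion p̂ = 199/312 = 0.63782.
SE = √(p̂(1−p̂)/n) = √(0.231006/312) = 0.027210.
For 99% confidence, z* = 2.576.
ME = 2.576·0.027210 = 0.0701.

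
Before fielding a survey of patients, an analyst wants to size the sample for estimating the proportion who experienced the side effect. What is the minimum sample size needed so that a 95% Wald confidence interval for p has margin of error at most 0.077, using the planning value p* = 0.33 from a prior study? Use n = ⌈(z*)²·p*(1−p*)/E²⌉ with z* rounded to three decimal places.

For 95% confidence, z* = 1.960.
p*(1−p*) = 0.33·0.67 = 0.2211.
(z*)²·p*(1−p*)/E² = 3.841600·0.2211/0.005929 = 143.258.
Rounding up, n = 144.

n = 144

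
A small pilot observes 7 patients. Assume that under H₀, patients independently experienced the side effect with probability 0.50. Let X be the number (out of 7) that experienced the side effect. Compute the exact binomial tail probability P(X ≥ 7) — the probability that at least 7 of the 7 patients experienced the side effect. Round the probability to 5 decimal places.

P = 0.00781

X ~ Binomial(n=7, p=0.50).
P(X ≥ 7) = C(7,7)·0.50^7·0.50^0.
= 0.007812 = 0.00781.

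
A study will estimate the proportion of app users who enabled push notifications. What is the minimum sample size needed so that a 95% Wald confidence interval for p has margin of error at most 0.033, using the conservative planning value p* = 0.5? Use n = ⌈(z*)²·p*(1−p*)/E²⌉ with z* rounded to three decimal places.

n = 882

z* = 1.960 at the 95% level.
p*(1−p*) = 0.2500.
Required n before rounding: 3.841600 × 0.2500 / 0.033² = 881.910.
Rounding up, n = 882.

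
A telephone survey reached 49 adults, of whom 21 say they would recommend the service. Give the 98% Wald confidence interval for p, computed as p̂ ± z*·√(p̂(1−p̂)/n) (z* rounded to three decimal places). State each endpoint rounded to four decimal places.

With x = 21 successes in n = 49, p̂ = 0.42857.
SE(p̂) = √(0.42857·0.57143/49) = 0.070696.
The 98% critical value is z* = 2.326.
Margin of error: 2.326 × 0.070696 = 0.16444.
So the interval runs from 0.2641 to 0.5930.

(0.2641, 0.5930)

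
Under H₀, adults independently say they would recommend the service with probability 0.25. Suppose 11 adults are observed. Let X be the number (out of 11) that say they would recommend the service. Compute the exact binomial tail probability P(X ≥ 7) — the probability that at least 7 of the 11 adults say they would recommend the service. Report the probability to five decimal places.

P = 0.00756

X ~ Binomial(n=11, p=0.25).
P(X ≥ 7) = Σ_{j=7}^{11} C(11,j)·0.25^j·0.75^{11−j}.
= 0.006373 + 0.001062 + 0.000118 + 0.000008 + 0.000000 = 0.00756.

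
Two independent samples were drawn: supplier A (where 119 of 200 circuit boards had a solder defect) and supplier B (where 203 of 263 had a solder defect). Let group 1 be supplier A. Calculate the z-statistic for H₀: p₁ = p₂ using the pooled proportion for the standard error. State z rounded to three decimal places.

p̂₁ = 119/200 = 0.59500, p̂₂ = 203/263 = 0.77186.
Pooling: p̂ = 322/463 = 0.69546.
SE = √[p̂(1−p̂)(1/n₁+1/n₂)] = √[0.69546·0.30454·(1/200+1/263)] ≈ 0.043177.
z = -0.17686/0.043177 = -4.096.

z = -4.096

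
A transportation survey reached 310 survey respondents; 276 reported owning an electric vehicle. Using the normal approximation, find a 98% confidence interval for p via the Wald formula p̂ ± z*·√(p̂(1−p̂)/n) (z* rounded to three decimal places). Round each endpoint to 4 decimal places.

(0.8490, 0.9316)

p̂ = 276/310 = 0.89032.
SE = √(p̂(1−p̂)/n) = √(0.097648/310) = 0.017748.
z* = 2.326 at the 98% level.
Margin = 2.326·0.017748 = 0.04128.
Interval: 0.89032 ± 0.04128 → (0.8490, 0.9316).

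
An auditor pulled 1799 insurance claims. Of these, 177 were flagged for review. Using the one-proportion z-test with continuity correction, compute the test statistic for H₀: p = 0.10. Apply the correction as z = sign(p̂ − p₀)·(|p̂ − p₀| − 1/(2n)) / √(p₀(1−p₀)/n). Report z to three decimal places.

z = -0.189

p̂ = 177/1799 = 0.09839. p̂ − p₀ = -0.001612.
Continuity correction 1/(2n) = 1/3598 = 0.000278.
Corrected numerator: |-0.001612| − 0.000278 = 0.001334.
SE₀ = √(0.10·0.90/1799) = 0.007073.
z = (−)0.001334/0.007073 = -0.189.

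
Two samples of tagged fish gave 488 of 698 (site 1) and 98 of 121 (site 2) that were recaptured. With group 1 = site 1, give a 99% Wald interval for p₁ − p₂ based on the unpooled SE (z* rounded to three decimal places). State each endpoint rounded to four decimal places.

p̂₁ = 488/698 = 0.69914, p̂₂ = 98/121 = 0.80992; p̂₁ − p̂₂ = -0.11078.
SE = √(0.000301351 + 0.001272324) = √0.001573675 = 0.039670.
z* = 2.576 at the 99% level. Margin of error = 0.10219.
Interval: -0.11078 ± 0.10219 → (-0.2130, -0.0086).

(-0.2130, -0.0086)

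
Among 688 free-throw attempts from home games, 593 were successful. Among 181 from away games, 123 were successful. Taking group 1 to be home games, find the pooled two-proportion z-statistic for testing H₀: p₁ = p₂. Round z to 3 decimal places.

z = 5.732

Sample proportions: p̂₁ = 593/688 = 0.86192 and p̂₂ = 123/181 = 0.67956.
Pooled p̂ = (593+123)/(688+181) = 716/869 = 0.82394.
SE = √[p̂(1−p̂)(1/n₁+1/n₂)] = √[0.82394·0.17606·(1/688+1/181)] ≈ 0.031817.
z = (p̂₁ − p̂₂)/SE = (0.86192 − 0.67956)/0.031817 = 0.18236/0.031817 = 5.732.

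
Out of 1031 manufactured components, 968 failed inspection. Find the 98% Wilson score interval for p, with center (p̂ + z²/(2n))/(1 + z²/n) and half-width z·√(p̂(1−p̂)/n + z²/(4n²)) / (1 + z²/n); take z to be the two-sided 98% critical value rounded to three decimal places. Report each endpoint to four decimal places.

Here p̂ = 968/1031 = 0.93889 and z = 2.326 (z² = 5.410276).
Denominator 1 + z²/n = 1 + 5.410276/1031 = 1.005248.
Center = (0.93889 + 0.002624)/1.005248 = 0.93660.
Radicand: p̂(1−p̂)/n + z²/(4n²) = 0.000055647 + 0.000001272 = 0.000056919.
Half-width = z·√(radicand)/denom = 2.326·0.007544/1.005248 = 0.01746.
Interval: 0.93660 ± 0.01746 → (0.9191, 0.9541).

(0.9191, 0.9541)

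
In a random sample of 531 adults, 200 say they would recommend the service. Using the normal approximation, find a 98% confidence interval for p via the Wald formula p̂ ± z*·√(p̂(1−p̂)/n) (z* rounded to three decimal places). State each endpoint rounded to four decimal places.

(0.3277, 0.4256)

The sample proportion is 200/531 = 0.37665.
SE = √(p̂(1−p̂)/n) = √(0.234784/531) = 0.021027.
z* = 2.326 at the 98% level.
Margin = 2.326·0.021027 = 0.04891.
So the interval runs from 0.3277 to 0.4256.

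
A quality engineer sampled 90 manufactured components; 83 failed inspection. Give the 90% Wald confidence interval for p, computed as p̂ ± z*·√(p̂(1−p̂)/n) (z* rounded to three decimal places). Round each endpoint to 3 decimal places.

The sample proportion is 83/90 = 0.92222.
Standard error of p̂: √(0.071728/90) = √0.000796982 = 0.028231.
z* = 1.645 at the 90% level.
Margin = 1.645·0.028231 = 0.04644.
So the interval runs from 0.876 to 0.969.

(0.876, 0.969)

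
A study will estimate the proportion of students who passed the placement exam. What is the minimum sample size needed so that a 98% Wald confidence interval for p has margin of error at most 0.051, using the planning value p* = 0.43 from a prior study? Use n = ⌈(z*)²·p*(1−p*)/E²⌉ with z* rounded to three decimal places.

n = 510

z* = 2.326 at the 98% level.
p*(1−p*) = 0.43·0.57 = 0.2451.
Required n before rounding: 5.410276 × 0.2451 / 0.051² = 509.826.
⌈509.826⌉ = 510.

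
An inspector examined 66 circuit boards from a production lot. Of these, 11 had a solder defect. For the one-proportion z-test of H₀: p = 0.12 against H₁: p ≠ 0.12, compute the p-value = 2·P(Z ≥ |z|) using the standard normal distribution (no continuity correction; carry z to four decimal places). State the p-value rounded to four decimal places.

With x = 11 successes in n = 66, p̂ = 0.16667.
Under H₀, SE = √(p₀(1−p₀)/n) = √(0.12·0.88/66) = √0.001600000 = 0.040000.
Test statistic (full precision, shown to 4 dp): z = (11/66 − 0.12)/SE₀ ≈ 1.1667.
p-value = 2·P(Z ≥ |z|) with z = 1.1667 → 0.2433.

p-value = 0.2433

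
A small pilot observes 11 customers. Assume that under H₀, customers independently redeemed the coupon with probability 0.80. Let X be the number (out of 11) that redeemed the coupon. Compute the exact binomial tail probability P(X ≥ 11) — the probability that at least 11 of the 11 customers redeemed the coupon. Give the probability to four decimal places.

X ~ Binomial(n=11, p=0.80).
P(X ≥ 11) = C(11,11)·0.80^11·0.20^0.
= 0.085899 = 0.0859.

P = 0.0859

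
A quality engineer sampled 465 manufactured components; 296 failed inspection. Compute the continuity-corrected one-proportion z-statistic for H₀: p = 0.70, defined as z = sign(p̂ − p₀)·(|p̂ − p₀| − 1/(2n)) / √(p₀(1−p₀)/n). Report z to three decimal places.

z = -2.935

p̂ = 296/465 = 0.63656. p̂ − p₀ = -0.063441.
Continuity correction 1/(2n) = 1/930 = 0.001075.
Corrected numerator: |-0.063441| − 0.001075 = 0.062366.
SE₀ = √(0.70·0.30/465) = 0.021251.
z = (−)0.062366/0.021251 = -2.935.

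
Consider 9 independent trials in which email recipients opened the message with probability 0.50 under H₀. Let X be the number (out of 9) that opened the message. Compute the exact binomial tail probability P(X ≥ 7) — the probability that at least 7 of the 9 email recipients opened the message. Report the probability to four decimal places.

P = 0.0898

X ~ Binomial(n=9, p=0.50).
P(X ≥ 7) = C(9,7)·0.50^7·0.50^2 + C(9,8)·0.50^8·0.50^1 + C(9,9)·0.50^9·0.50^0.
= 0.070312 + 0.017578 + 0.001953 = 0.0898.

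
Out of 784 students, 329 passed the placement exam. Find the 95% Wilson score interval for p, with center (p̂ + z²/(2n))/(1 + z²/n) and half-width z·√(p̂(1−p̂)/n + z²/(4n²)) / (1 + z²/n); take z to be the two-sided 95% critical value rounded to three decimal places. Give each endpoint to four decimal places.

p̂ = 329/784 = 0.41964; z = 1.960, so z² = 3.841600.
Denominator 1 + z²/n = 1 + 3.841600/784 = 1.004900.
Center = (0.41964 + 0.002450)/1.004900 = 0.42003.
Radicand: p̂(1−p̂)/n + z²/(4n²) = 0.000310641 + 0.000001562 = 0.000312203.
Half-width = 1.960·√0.000312203/1.004900 = 0.03446.
CI: 0.42003 ± 0.03446 = (0.3856, 0.4545).

(0.3856, 0.4545)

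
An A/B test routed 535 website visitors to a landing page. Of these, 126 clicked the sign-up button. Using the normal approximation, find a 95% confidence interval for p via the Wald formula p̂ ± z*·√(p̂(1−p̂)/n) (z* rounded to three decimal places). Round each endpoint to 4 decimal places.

(0.1996, 0.2715)

p̂ = 126/535 = 0.23551.
Standard error of p̂: √(0.180047/535) = √0.000336537 = 0.018345.
The 95% critical value is z* = 1.960.
Margin of error: 1.960 × 0.018345 = 0.03596.
Interval: 0.23551 ± 0.03596 → (0.1996, 0.2715).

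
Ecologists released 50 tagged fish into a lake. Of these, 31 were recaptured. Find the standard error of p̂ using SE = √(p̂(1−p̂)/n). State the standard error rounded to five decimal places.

SE = 0.06864

The sample proportion is 31/50 = 0.62000.
p̂(1−p̂) = 0.62000·0.38000 = 0.235600.
SE = √(0.235600/50) = 0.06864.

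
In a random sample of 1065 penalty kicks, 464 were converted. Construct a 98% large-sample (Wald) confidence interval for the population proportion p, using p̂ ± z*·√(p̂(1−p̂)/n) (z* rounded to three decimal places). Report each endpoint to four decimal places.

(0.4003, 0.4710)

p̂ = 464/1065 = 0.43568.
SE(p̂) = √(0.43568·0.56432/1065) = 0.015194.
z* = 2.326 at the 98% level.
Margin = 2.326·0.015194 = 0.03534.
Interval: 0.43568 ± 0.03534 → (0.4003, 0.4710).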